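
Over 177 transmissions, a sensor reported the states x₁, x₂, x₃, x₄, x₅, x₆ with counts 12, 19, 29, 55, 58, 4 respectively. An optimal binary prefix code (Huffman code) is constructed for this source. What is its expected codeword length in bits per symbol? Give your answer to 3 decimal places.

Probabilities are the counts divided by 177.
Repeatedly combine the two least-probable nodes; the expected code length is the sum of the merged weights.
merge 4/177 + 4/59 → 16/177
merge 16/177 + 19/177 → 35/177
merge 29/177 + 35/177 → 64/177
merge 55/177 + 58/177 → 113/177
merge 64/177 + 113/177 → 1
L = 16/177 + 35/177 + 64/177 + 113/177 + 1 = 135/59 ≈ 2.288 bits/symbol.

2.288 bits/symbol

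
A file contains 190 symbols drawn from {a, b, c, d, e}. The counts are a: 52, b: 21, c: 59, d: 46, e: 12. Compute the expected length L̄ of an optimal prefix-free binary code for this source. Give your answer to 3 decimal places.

2.174 bits/symbol

Probabilities are the counts divided by 190.
Repeatedly combine the two least-probable nodes; the expected code length is the sum of the merged weights.
merge 6/95 + 21/190 → 33/190
merge 33/190 + 23/95 → 79/190
merge 26/95 + 59/190 → 111/190
merge 79/190 + 111/190 → 1
L = 33/190 + 79/190 + 111/190 + 1 = 413/190 ≈ 2.174 bits/symbol.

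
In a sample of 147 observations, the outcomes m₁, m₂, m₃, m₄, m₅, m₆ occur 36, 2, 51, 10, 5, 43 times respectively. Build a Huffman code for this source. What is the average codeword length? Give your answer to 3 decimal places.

Probabilities are the counts divided by 147.
Repeatedly combine the two least-probable nodes; the expected code length is the sum of the merged weights.
merge 2/147 + 5/147 → 1/21
merge 1/21 + 10/147 → 17/147
merge 17/147 + 12/49 → 53/147
merge 43/147 + 17/49 → 94/147
merge 53/147 + 94/147 → 1
L = 1/21 + 17/147 + 53/147 + 94/147 + 1 = 106/49 ≈ 2.163 bits/symbol.

2.163 bits/symbol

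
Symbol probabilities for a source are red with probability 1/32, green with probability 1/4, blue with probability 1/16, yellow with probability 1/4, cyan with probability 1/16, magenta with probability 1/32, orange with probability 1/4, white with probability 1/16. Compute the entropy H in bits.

2.5625 bits

Each probability is a power of 1/2, so log₂(1/p) is an integer.
H = Σ p·log₂(1/p) = 1/32·5 + 1/4·2 + 1/16·4 + 1/4·2 + 1/16·4 + 1/32·5 + 1/4·2 + 1/16·4 = 2.5625 bits.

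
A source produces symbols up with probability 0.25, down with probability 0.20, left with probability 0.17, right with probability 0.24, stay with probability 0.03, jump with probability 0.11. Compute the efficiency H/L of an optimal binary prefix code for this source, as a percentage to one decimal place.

97.8%

Entropy H = −Σ p log₂ p ≈ 2.3952 bits.
Huffman merges: 3/100+11/100→7/50; 7/50+17/100→31/100; 1/5+6/25→11/25; 1/4+31/100→14/25; 11/25+14/25→1. L = 49/20 ≈ 2.4500.
Efficiency = H/L = 2.3952/2.4500 = 97.8%.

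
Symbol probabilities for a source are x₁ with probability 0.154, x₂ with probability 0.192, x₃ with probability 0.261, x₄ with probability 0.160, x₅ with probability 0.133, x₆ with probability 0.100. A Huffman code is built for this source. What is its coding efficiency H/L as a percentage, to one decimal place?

99.0%

Entropy H = −Σ p log₂ p ≈ 2.5209 bits.
Huffman merges: 1/10+133/1000→233/1000; 77/500+4/25→157/500; 24/125+233/1000→17/40; 261/1000+157/500→23/40; 17/40+23/40→1. L = 2547/1000 ≈ 2.5470.
Efficiency = H/L = 2.5209/2.5470 = 99.0%.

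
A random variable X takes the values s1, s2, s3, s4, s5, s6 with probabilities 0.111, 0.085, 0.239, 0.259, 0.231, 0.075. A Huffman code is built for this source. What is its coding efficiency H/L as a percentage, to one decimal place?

99.6%

Entropy H = −Σ p log₂ p ≈ 2.4212 bits.
Huffman merges: 3/40+17/200→4/25; 111/1000+4/25→271/1000; 231/1000+239/1000→47/100; 259/1000+271/1000→53/100; 47/100+53/100→1. L = 2431/1000 ≈ 2.4310.
Efficiency = H/L = 2.4212/2.4310 = 99.6%.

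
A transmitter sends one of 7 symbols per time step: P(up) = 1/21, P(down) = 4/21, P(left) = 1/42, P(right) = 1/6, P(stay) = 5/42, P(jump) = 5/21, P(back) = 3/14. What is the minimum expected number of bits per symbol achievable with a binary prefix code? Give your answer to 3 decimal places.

Repeatedly combine the two least-probable nodes; the expected code length is the sum of the merged weights.
merge 1/42 + 1/21 → 1/14
merge 1/14 + 5/42 → 4/21
merge 1/6 + 4/21 → 5/14
merge 4/21 + 3/14 → 17/42
merge 5/21 + 5/14 → 25/42
merge 17/42 + 25/42 → 1
L = 1/14 + 4/21 + 5/14 + 17/42 + 25/42 + 1 = 55/21 ≈ 2.619 bits/symbol.

2.619 bits/symbol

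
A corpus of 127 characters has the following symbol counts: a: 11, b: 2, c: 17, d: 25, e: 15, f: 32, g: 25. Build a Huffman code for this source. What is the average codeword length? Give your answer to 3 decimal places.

2.654 bits/symbol

Probabilities are the counts divided by 127.
Repeatedly combine the two least-probable nodes; the expected code length is the sum of the merged weights.
merge 2/127 + 11/127 → 13/127
merge 13/127 + 15/127 → 28/127
merge 17/127 + 25/127 → 42/127
merge 25/127 + 28/127 → 53/127
merge 32/127 + 42/127 → 74/127
merge 53/127 + 74/127 → 1
L = 13/127 + 28/127 + 42/127 + 53/127 + 74/127 + 1 = 337/127 ≈ 2.654 bits/symbol.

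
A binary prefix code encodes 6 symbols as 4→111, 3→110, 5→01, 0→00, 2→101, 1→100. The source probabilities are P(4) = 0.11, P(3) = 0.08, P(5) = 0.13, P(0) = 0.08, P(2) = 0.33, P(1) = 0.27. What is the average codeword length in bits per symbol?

L̄ = Σ pᵢ·ℓᵢ = 0.11·3 + 0.08·3 + 0.13·2 + 0.08·2 + 0.33·3 + 0.27·3 = 2.79 bits/symbol.

2.79 bits/symbol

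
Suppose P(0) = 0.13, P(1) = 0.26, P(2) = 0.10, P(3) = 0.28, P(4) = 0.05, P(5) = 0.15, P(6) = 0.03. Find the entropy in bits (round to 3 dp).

2.513 bits

H = −Σ pᵢ log₂ pᵢ.
−0.13·log₂(0.13) = 0.3826
−0.26·log₂(0.26) = 0.5053
−0.10·log₂(0.10) = 0.3322
−0.28·log₂(0.28) = 0.5142
−0.05·log₂(0.05) = 0.2161
−0.15·log₂(0.15) = 0.4105
−0.03·log₂(0.03) = 0.1518
Sum ≈ 2.5128 → 2.513 bits.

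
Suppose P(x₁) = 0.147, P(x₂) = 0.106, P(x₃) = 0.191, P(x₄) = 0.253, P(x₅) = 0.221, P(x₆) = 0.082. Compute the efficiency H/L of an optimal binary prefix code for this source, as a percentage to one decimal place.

98.5%

Entropy H = −Σ p log₂ p ≈ 2.4848 bits.
Huffman merges: 41/500+53/500→47/250; 147/1000+47/250→67/200; 191/1000+221/1000→103/250; 253/1000+67/200→147/250; 103/250+147/250→1. L = 2523/1000 ≈ 2.5230.
Efficiency = H/L = 2.4848/2.5230 = 98.5%.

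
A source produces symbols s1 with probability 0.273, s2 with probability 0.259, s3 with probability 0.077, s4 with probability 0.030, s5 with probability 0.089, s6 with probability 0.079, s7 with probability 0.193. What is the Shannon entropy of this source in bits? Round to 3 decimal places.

2.511 bits

H = −Σ pᵢ log₂ pᵢ.
−0.273·log₂(0.273) = 0.5113
−0.259·log₂(0.259) = 0.5048
−0.077·log₂(0.077) = 0.2848
−0.030·log₂(0.030) = 0.1518
−0.089·log₂(0.089) = 0.3106
−0.079·log₂(0.079) = 0.2893
−0.193·log₂(0.193) = 0.4581
Sum ≈ 2.5107 → 2.511 bits.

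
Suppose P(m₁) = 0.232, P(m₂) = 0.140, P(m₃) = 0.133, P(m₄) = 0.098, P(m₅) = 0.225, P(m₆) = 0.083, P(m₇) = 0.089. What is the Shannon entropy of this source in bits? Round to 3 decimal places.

2.694 bits

H = −Σ pᵢ log₂ pᵢ.
−0.232·log₂(0.232) = 0.4890
−0.140·log₂(0.140) = 0.3971
−0.133·log₂(0.133) = 0.3871
−0.098·log₂(0.098) = 0.3284
−0.225·log₂(0.225) = 0.4842
−0.083·log₂(0.083) = 0.2980
−0.089·log₂(0.089) = 0.3106
Sum ≈ 2.6945 → 2.694 bits.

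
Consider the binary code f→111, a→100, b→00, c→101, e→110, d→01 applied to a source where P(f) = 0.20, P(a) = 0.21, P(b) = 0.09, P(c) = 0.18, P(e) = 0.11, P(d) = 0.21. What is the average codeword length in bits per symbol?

2.7 bits/symbol

L̄ = Σ pᵢ·ℓᵢ = 0.20·3 + 0.21·3 + 0.09·2 + 0.18·3 + 0.11·3 + 0.21·2 = 2.7 bits/symbol.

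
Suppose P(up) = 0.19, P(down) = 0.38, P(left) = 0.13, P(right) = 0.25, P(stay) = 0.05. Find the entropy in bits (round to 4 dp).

H = −Σ pᵢ log₂ pᵢ.
−0.19·log₂(0.19) = 0.4552
−0.38·log₂(0.38) = 0.5305
−0.13·log₂(0.13) = 0.3826
−0.25·log₂(0.25) = 0.5000
−0.05·log₂(0.05) = 0.2161
Sum ≈ 2.0844 → 2.0844 bits.

2.0844 bits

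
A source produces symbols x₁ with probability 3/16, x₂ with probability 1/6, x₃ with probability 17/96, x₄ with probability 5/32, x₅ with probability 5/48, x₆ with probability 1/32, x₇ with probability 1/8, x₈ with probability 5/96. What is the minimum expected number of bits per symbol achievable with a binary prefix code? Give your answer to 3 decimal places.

Repeatedly combine the two least-probable nodes; the expected code length is the sum of the merged weights.
merge 1/32 + 5/96 → 1/12
merge 1/12 + 5/48 → 3/16
merge 1/8 + 5/32 → 9/32
merge 1/6 + 17/96 → 11/32
merge 3/16 + 3/16 → 3/8
merge 9/32 + 11/32 → 5/8
merge 3/8 + 5/8 → 1
L = 1/12 + 3/16 + 9/32 + 11/32 + 3/8 + 5/8 + 1 = 139/48 ≈ 2.896 bits/symbol.

2.896 bits/symbol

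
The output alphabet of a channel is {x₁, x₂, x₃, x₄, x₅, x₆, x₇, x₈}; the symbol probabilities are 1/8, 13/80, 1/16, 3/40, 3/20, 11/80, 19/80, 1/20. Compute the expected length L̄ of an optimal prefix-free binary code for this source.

Repeatedly combine the two least-probable nodes; the expected code length is the sum of the merged weights.
merge 1/20 + 1/16 → 9/80
merge 3/40 + 9/80 → 3/16
merge 1/8 + 11/80 → 21/80
merge 3/20 + 13/80 → 5/16
merge 3/16 + 19/80 → 17/40
merge 21/80 + 5/16 → 23/40
merge 17/40 + 23/40 → 1
L = 9/80 + 3/16 + 21/80 + 5/16 + 17/40 + 23/40 + 1 = 23/8 = 2.875 bits/symbol.

2.875 bits/symbol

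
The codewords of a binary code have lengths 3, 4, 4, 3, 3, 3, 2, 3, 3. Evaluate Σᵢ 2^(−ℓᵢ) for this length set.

1.125

With common denominator 2^4 = 16: Σ 2^(−ℓᵢ) = 2/16 + 1/16 + 1/16 + 2/16 + 2/16 + 2/16 + 4/16 + 2/16 + 2/16 = 18/16 = 1.125.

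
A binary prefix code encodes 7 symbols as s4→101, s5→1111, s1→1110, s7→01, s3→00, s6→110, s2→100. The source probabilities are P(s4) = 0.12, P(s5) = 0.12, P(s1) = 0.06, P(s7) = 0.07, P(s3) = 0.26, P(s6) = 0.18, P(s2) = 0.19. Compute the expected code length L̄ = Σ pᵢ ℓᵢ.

L̄ = Σ pᵢ·ℓᵢ = 0.12·3 + 0.12·4 + 0.06·4 + 0.07·2 + 0.26·2 + 0.18·3 + 0.19·3 = 2.85 bits/symbol.

2.85 bits/symbol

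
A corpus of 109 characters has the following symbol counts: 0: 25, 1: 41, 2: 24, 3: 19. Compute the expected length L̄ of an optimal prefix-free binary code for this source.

Probabilities are the counts divided by 109.
Repeatedly combine the two least-probable nodes; the expected code length is the sum of the merged weights.
merge 19/109 + 24/109 → 43/109
merge 25/109 + 41/109 → 66/109
merge 43/109 + 66/109 → 1
L = 43/109 + 66/109 + 1 = 2 bits/symbol.

2 bits/symbol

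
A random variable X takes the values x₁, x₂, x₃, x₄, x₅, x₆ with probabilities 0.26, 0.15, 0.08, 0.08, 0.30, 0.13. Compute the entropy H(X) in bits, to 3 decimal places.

2.403 bits

H = −Σ pᵢ log₂ pᵢ.
−0.26·log₂(0.26) = 0.5053
−0.15·log₂(0.15) = 0.4105
−0.08·log₂(0.08) = 0.2915
−0.08·log₂(0.08) = 0.2915
−0.30·log₂(0.30) = 0.5211
−0.13·log₂(0.13) = 0.3826
Sum ≈ 2.4026 → 2.403 bits.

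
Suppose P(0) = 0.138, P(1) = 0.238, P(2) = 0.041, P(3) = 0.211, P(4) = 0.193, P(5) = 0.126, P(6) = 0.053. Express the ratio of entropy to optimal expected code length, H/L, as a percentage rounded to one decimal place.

Entropy H = −Σ p log₂ p ≈ 2.6090 bits.
Huffman merges: 41/1000+53/1000→47/500; 47/500+63/500→11/50; 69/500+193/1000→331/1000; 211/1000+11/50→431/1000; 119/500+331/1000→569/1000; 431/1000+569/1000→1. L = 529/200 ≈ 2.6450.
Efficiency = H/L = 2.6090/2.6450 = 98.6%.

98.6%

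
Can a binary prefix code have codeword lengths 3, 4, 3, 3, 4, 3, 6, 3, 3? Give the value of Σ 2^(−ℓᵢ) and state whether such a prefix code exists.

With common denominator 2^6 = 64: Σ 2^(−ℓᵢ) = 8/64 + 4/64 + 8/64 + 8/64 + 4/64 + 8/64 + 1/64 + 8/64 + 8/64 = 57/64 = 0.890625.
Kraft's inequality requires Σ ≤ 1; here Σ = 0.890625 ≤ 1, so such a prefix code exists.

0.890625; yes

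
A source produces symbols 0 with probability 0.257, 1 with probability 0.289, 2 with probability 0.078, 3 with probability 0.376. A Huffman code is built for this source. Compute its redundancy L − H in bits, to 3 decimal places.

0.120 bits

Entropy H = −Σ p log₂ p ≈ 1.8390 bits.
Huffman merges: 39/500+257/1000→67/200; 289/1000+67/200→78/125; 47/125+78/125→1. L = 1959/1000 ≈ 1.9590.
L − H = 1.9590 − 1.8390 = 0.120 bits.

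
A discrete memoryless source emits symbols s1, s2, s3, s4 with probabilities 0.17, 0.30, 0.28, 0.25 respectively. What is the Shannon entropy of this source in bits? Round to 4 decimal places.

H = −Σ pᵢ log₂ pᵢ.
−0.17·log₂(0.17) = 0.4346
−0.30·log₂(0.30) = 0.5211
−0.28·log₂(0.28) = 0.5142
−0.25·log₂(0.25) = 0.5000
Sum ≈ 1.9699 → 1.9699 bits.

1.9699 bits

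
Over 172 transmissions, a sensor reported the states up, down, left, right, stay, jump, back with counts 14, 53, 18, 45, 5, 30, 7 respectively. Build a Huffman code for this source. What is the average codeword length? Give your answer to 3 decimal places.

2.477 bits/symbol

Probabilities are the counts divided by 172.
Repeatedly combine the two least-probable nodes; the expected code length is the sum of the merged weights.
merge 5/172 + 7/172 → 3/43
merge 3/43 + 7/86 → 13/86
merge 9/86 + 13/86 → 11/43
merge 15/86 + 11/43 → 37/86
merge 45/172 + 53/172 → 49/86
merge 37/86 + 49/86 → 1
L = 3/43 + 13/86 + 11/43 + 37/86 + 49/86 + 1 = 213/86 ≈ 2.477 bits/symbol.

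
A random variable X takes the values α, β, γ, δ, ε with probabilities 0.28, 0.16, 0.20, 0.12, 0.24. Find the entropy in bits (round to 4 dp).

H = −Σ pᵢ log₂ pᵢ.
−0.28·log₂(0.28) = 0.5142
−0.16·log₂(0.16) = 0.4230
−0.20·log₂(0.20) = 0.4644
−0.12·log₂(0.12) = 0.3671
−0.24·log₂(0.24) = 0.4941
Sum ≈ 2.2628 → 2.2628 bits.

2.2628 bits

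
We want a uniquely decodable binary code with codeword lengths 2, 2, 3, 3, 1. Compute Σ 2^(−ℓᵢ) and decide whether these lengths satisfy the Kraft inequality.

1.25; no

With common denominator 2^3 = 8: Σ 2^(−ℓᵢ) = 2/8 + 2/8 + 1/8 + 1/8 + 4/8 = 10/8 = 1.25.
Kraft's inequality requires Σ ≤ 1; here Σ = 1.25 > 1, so no such prefix code exists.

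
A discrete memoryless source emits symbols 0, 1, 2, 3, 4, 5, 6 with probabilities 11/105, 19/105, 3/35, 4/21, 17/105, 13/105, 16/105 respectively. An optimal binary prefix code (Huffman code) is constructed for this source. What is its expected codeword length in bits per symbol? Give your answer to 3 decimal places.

Repeatedly combine the two least-probable nodes; the expected code length is the sum of the merged weights.
merge 3/35 + 11/105 → 4/21
merge 13/105 + 16/105 → 29/105
merge 17/105 + 19/105 → 12/35
merge 4/21 + 4/21 → 8/21
merge 29/105 + 12/35 → 13/21
merge 8/21 + 13/21 → 1
L = 4/21 + 29/105 + 12/35 + 8/21 + 13/21 + 1 = 59/21 ≈ 2.810 bits/symbol.

2.810 bits/symbol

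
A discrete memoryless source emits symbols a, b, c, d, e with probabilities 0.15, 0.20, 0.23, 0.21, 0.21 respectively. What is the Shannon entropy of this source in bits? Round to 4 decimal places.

2.3082 bits

H = −Σ pᵢ log₂ pᵢ.
−0.15·log₂(0.15) = 0.4105
−0.20·log₂(0.20) = 0.4644
−0.23·log₂(0.23) = 0.4877
−0.21·log₂(0.21) = 0.4728
−0.21·log₂(0.21) = 0.4728
Sum ≈ 2.3082 → 2.3082 bits.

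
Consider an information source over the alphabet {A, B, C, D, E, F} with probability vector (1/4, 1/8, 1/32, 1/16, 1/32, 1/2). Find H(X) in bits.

Each probability is a power of 1/2, so log₂(1/p) is an integer.
H = Σ p·log₂(1/p) = 1/4·2 + 1/8·3 + 1/32·5 + 1/16·4 + 1/32·5 + 1/2·1 = 1.9375 bits.

1.9375 bits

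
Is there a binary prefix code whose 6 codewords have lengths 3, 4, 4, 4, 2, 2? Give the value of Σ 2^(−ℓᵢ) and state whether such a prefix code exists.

0.8125; yes

With common denominator 2^4 = 16: Σ 2^(−ℓᵢ) = 2/16 + 1/16 + 1/16 + 1/16 + 4/16 + 4/16 = 13/16 = 0.8125.
Kraft's inequality requires Σ ≤ 1; here Σ = 0.8125 ≤ 1, so such a prefix code exists.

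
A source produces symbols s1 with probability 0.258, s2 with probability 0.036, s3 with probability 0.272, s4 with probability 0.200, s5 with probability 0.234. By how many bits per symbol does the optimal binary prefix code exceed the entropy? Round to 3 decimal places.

Entropy H = −Σ p log₂ p ≈ 2.1425 bits.
Huffman merges: 9/250+1/5→59/250; 117/500+59/250→47/100; 129/500+34/125→53/100; 47/100+53/100→1. L = 559/250 ≈ 2.2360.
L − H = 2.2360 − 2.1425 = 0.093 bits.

0.093 bits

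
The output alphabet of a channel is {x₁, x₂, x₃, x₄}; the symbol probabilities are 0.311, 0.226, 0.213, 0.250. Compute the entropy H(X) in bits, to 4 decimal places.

1.9842 bits

H = −Σ pᵢ log₂ pᵢ.
−0.311·log₂(0.311) = 0.5240
−0.226·log₂(0.226) = 0.4849
−0.213·log₂(0.213) = 0.4752
−0.250·log₂(0.250) = 0.5000
Sum ≈ 1.9842 → 1.9842 bits.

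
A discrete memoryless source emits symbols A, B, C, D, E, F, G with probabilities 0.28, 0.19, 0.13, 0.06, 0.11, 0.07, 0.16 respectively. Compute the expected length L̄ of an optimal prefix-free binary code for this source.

2.66 bits/symbol

Repeatedly combine the two least-probable nodes; the expected code length is the sum of the merged weights.
merge 3/50 + 7/100 → 13/100
merge 11/100 + 13/100 → 6/25
merge 13/100 + 4/25 → 29/100
merge 19/100 + 6/25 → 43/100
merge 7/25 + 29/100 → 57/100
merge 43/100 + 57/100 → 1
L = 13/100 + 6/25 + 29/100 + 43/100 + 57/100 + 1 = 133/50 = 2.66 bits/symbol.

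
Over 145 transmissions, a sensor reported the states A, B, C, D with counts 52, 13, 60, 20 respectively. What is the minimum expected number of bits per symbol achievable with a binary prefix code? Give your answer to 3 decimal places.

Probabilities are the counts divided by 145.
Repeatedly combine the two least-probable nodes; the expected code length is the sum of the merged weights.
merge 13/145 + 4/29 → 33/145
merge 33/145 + 52/145 → 17/29
merge 12/29 + 17/29 → 1
L = 33/145 + 17/29 + 1 = 263/145 ≈ 1.814 bits/symbol.

1.814 bits/symbol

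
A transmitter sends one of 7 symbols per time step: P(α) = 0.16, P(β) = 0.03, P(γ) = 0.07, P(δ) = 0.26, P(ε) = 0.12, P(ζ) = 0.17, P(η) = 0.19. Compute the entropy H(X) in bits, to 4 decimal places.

2.6055 bits

H = −Σ pᵢ log₂ pᵢ.
−0.16·log₂(0.16) = 0.4230
−0.03·log₂(0.03) = 0.1518
−0.07·log₂(0.07) = 0.2686
−0.26·log₂(0.26) = 0.5053
−0.12·log₂(0.12) = 0.3671
−0.17·log₂(0.17) = 0.4346
−0.19·log₂(0.19) = 0.4552
Sum ≈ 2.6055 → 2.6055 bits.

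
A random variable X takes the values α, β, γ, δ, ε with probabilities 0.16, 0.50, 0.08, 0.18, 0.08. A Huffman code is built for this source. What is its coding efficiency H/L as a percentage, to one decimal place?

98.6%

Entropy H = −Σ p log₂ p ≈ 1.9513 bits.
Huffman merges: 2/25+2/25→4/25; 4/25+4/25→8/25; 9/50+8/25→1/2; 1/2+1/2→1. L = 99/50 ≈ 1.9800.
Efficiency = H/L = 1.9513/1.9800 = 98.6%.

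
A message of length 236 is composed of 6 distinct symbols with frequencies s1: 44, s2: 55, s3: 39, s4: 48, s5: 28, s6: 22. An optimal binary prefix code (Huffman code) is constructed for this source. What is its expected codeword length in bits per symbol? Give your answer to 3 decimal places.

Probabilities are the counts divided by 236.
Repeatedly combine the two least-probable nodes; the expected code length is the sum of the merged weights.
merge 11/118 + 7/59 → 25/118
merge 39/236 + 11/59 → 83/236
merge 12/59 + 25/118 → 49/118
merge 55/236 + 83/236 → 69/118
merge 49/118 + 69/118 → 1
L = 25/118 + 83/236 + 49/118 + 69/118 + 1 = 605/236 ≈ 2.564 bits/symbol.

2.564 bits/symbol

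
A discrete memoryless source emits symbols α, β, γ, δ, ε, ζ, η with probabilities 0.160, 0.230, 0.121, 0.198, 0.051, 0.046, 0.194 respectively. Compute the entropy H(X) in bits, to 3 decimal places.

2.624 bits

H = −Σ pᵢ log₂ pᵢ.
−0.160·log₂(0.160) = 0.4230
−0.230·log₂(0.230) = 0.4877
−0.121·log₂(0.121) = 0.3687
−0.198·log₂(0.198) = 0.4626
−0.051·log₂(0.051) = 0.2190
−0.046·log₂(0.046) = 0.2043
−0.194·log₂(0.194) = 0.4590
Sum ≈ 2.6243 → 2.624 bits.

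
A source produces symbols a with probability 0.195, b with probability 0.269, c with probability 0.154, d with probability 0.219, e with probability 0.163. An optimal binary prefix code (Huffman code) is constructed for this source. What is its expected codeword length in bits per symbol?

2.317 bits/symbol

Repeatedly combine the two least-probable nodes; the expected code length is the sum of the merged weights.
merge 77/500 + 163/1000 → 317/1000
merge 39/200 + 219/1000 → 207/500
merge 269/1000 + 317/1000 → 293/500
merge 207/500 + 293/500 → 1
L = 317/1000 + 207/500 + 293/500 + 1 = 2317/1000 = 2.317 bits/symbol.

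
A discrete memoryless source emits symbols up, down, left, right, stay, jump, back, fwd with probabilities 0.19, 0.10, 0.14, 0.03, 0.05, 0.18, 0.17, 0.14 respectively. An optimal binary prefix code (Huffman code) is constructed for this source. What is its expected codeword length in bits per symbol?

Repeatedly combine the two least-probable nodes; the expected code length is the sum of the merged weights.
merge 3/100 + 1/20 → 2/25
merge 2/25 + 1/10 → 9/50
merge 7/50 + 7/50 → 7/25
merge 17/100 + 9/50 → 7/20
merge 9/50 + 19/100 → 37/100
merge 7/25 + 7/20 → 63/100
merge 37/100 + 63/100 → 1
L = 2/25 + 9/50 + 7/25 + 7/20 + 37/100 + 63/100 + 1 = 289/100 = 2.89 bits/symbol.

2.89 bits/symbol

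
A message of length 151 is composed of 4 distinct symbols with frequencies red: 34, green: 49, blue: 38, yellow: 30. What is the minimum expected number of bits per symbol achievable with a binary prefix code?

Probabilities are the counts divided by 151.
Repeatedly combine the two least-probable nodes; the expected code length is the sum of the merged weights.
merge 30/151 + 34/151 → 64/151
merge 38/151 + 49/151 → 87/151
merge 64/151 + 87/151 → 1
L = 64/151 + 87/151 + 1 = 2 bits/symbol.

2 bits/symbol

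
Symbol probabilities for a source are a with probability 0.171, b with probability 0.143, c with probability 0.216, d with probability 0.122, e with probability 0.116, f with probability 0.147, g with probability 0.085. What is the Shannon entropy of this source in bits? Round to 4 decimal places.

2.7542 bits

H = −Σ pᵢ log₂ pᵢ.
−0.171·log₂(0.171) = 0.4357
−0.143·log₂(0.143) = 0.4012
−0.216·log₂(0.216) = 0.4776
−0.122·log₂(0.122) = 0.3703
−0.116·log₂(0.116) = 0.3605
−0.147·log₂(0.147) = 0.4066
−0.085·log₂(0.085) = 0.3023
Sum ≈ 2.7542 → 2.7542 bits.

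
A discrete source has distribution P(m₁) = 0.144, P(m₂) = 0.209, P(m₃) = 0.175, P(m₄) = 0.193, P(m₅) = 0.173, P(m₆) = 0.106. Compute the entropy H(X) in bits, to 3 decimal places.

2.554 bits

H = −Σ pᵢ log₂ pᵢ.
−0.144·log₂(0.144) = 0.4026
−0.209·log₂(0.209) = 0.4720
−0.175·log₂(0.175) = 0.4401
−0.193·log₂(0.193) = 0.4581
−0.173·log₂(0.173) = 0.4379
−0.106·log₂(0.106) = 0.3432
Sum ≈ 2.5538 → 2.554 bits.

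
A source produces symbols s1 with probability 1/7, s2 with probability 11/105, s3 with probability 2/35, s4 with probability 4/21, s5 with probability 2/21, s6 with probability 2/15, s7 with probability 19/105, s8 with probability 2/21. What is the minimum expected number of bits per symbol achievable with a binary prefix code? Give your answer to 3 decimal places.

2.962 bits/symbol

Repeatedly combine the two least-probable nodes; the expected code length is the sum of the merged weights.
merge 2/35 + 2/21 → 16/105
merge 2/21 + 11/105 → 1/5
merge 2/15 + 1/7 → 29/105
merge 16/105 + 19/105 → 1/3
merge 4/21 + 1/5 → 41/105
merge 29/105 + 1/3 → 64/105
merge 41/105 + 64/105 → 1
L = 16/105 + 1/5 + 29/105 + 1/3 + 41/105 + 64/105 + 1 = 311/105 ≈ 2.962 bits/symbol.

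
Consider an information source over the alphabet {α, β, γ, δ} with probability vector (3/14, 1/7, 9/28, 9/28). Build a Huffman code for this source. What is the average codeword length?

2 bits/symbol

Repeatedly combine the two least-probable nodes; the expected code length is the sum of the merged weights.
merge 1/7 + 3/14 → 5/14
merge 9/28 + 9/28 → 9/14
merge 5/14 + 9/14 → 1
L = 5/14 + 9/14 + 1 = 2 bits/symbol.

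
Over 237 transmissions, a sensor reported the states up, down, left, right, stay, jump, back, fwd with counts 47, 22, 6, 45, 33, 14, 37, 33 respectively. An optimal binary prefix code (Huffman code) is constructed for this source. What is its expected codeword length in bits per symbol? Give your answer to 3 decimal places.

Probabilities are the counts divided by 237.
Repeatedly combine the two least-probable nodes; the expected code length is the sum of the merged weights.
merge 2/79 + 14/237 → 20/237
merge 20/237 + 22/237 → 14/79
merge 11/79 + 11/79 → 22/79
merge 37/237 + 14/79 → 1/3
merge 15/79 + 47/237 → 92/237
merge 22/79 + 1/3 → 145/237
merge 92/237 + 145/237 → 1
L = 20/237 + 14/79 + 22/79 + 1/3 + 92/237 + 145/237 + 1 = 227/79 ≈ 2.873 bits/symbol.

2.873 bits/symbol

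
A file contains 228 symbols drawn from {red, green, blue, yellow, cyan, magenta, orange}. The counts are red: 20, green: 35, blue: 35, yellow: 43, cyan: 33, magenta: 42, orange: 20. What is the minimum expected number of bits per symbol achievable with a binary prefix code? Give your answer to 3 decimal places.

2.803 bits/symbol

Probabilities are the counts divided by 228.
Repeatedly combine the two least-probable nodes; the expected code length is the sum of the merged weights.
merge 5/57 + 5/57 → 10/57
merge 11/76 + 35/228 → 17/57
merge 35/228 + 10/57 → 25/76
merge 7/38 + 43/228 → 85/228
merge 17/57 + 25/76 → 143/228
merge 85/228 + 143/228 → 1
L = 10/57 + 17/57 + 25/76 + 85/228 + 143/228 + 1 = 213/76 ≈ 2.803 bits/symbol.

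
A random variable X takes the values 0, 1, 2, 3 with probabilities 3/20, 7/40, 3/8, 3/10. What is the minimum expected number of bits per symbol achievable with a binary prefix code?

Repeatedly combine the two least-probable nodes; the expected code length is the sum of the merged weights.
merge 3/20 + 7/40 → 13/40
merge 3/10 + 13/40 → 5/8
merge 3/8 + 5/8 → 1
L = 13/40 + 5/8 + 1 = 39/20 = 1.95 bits/symbol.

1.95 bits/symbol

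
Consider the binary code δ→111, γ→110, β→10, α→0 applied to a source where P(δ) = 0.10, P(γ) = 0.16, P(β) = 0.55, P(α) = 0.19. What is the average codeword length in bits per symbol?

2.07 bits/symbol

L̄ = Σ pᵢ·ℓᵢ = 0.10·3 + 0.16·3 + 0.55·2 + 0.19·1 = 2.07 bits/symbol.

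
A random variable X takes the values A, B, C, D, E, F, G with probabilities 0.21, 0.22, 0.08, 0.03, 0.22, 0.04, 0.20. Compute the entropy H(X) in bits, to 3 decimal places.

H = −Σ pᵢ log₂ pᵢ.
−0.21·log₂(0.21) = 0.4728
−0.22·log₂(0.22) = 0.4806
−0.08·log₂(0.08) = 0.2915
−0.03·log₂(0.03) = 0.1518
−0.22·log₂(0.22) = 0.4806
−0.04·log₂(0.04) = 0.1858
−0.20·log₂(0.20) = 0.4644
Sum ≈ 2.5274 → 2.527 bits.

2.527 bits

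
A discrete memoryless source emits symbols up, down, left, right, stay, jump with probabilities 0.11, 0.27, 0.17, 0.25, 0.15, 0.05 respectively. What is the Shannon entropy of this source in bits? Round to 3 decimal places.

H = −Σ pᵢ log₂ pᵢ.
−0.11·log₂(0.11) = 0.3503
−0.27·log₂(0.27) = 0.5100
−0.17·log₂(0.17) = 0.4346
−0.25·log₂(0.25) = 0.5000
−0.15·log₂(0.15) = 0.4105
−0.05·log₂(0.05) = 0.2161
Sum ≈ 2.4215 → 2.422 bits.

2.422 bits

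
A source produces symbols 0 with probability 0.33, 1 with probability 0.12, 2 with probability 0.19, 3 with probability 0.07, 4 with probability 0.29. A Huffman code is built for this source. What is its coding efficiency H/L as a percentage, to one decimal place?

Entropy H = −Σ p log₂ p ≈ 2.1366 bits.
Huffman merges: 7/100+3/25→19/100; 19/100+19/100→19/50; 29/100+33/100→31/50; 19/50+31/50→1. L = 219/100 ≈ 2.1900.
Efficiency = H/L = 2.1366/2.1900 = 97.6%.

97.6%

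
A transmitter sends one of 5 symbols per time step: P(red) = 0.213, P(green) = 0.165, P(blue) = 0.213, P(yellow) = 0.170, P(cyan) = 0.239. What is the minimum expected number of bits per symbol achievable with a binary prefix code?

Repeatedly combine the two least-probable nodes; the expected code length is the sum of the merged weights.
merge 33/200 + 17/100 → 67/200
merge 213/1000 + 213/1000 → 213/500
merge 239/1000 + 67/200 → 287/500
merge 213/500 + 287/500 → 1
L = 67/200 + 213/500 + 287/500 + 1 = 467/200 = 2.335 bits/symbol.

2.335 bits/symbol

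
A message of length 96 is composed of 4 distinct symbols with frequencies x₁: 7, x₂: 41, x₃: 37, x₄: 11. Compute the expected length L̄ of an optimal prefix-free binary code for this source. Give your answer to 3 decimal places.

Probabilities are the counts divided by 96.
Repeatedly combine the two least-probable nodes; the expected code length is the sum of the merged weights.
merge 7/96 + 11/96 → 3/16
merge 3/16 + 37/96 → 55/96
merge 41/96 + 55/96 → 1
L = 3/16 + 55/96 + 1 = 169/96 ≈ 1.760 bits/symbol.

1.760 bits/symbol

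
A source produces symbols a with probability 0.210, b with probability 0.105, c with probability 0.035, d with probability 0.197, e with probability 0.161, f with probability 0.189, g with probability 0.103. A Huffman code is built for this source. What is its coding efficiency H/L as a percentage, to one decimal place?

97.5%

Entropy H = −Σ p log₂ p ≈ 2.6615 bits.
Huffman merges: 7/200+103/1000→69/500; 21/200+69/500→243/1000; 161/1000+189/1000→7/20; 197/1000+21/100→407/1000; 243/1000+7/20→593/1000; 407/1000+593/1000→1. L = 2731/1000 ≈ 2.7310.
Efficiency = H/L = 2.6615/2.7310 = 97.5%.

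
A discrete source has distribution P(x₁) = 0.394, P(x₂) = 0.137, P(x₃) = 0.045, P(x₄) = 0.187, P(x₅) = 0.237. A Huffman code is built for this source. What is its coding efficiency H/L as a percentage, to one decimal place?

95.9%

Entropy H = −Σ p log₂ p ≈ 2.0682 bits.
Huffman merges: 9/200+137/1000→91/500; 91/500+187/1000→369/1000; 237/1000+369/1000→303/500; 197/500+303/500→1. L = 2157/1000 ≈ 2.1570.
Efficiency = H/L = 2.0682/2.1570 = 95.9%.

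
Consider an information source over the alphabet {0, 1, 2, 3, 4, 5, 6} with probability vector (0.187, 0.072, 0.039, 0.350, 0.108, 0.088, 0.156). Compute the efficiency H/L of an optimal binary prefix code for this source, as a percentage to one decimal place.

97.6%

Entropy H = −Σ p log₂ p ≈ 2.5117 bits.
Huffman merges: 39/1000+9/125→111/1000; 11/125+27/250→49/250; 111/1000+39/250→267/1000; 187/1000+49/250→383/1000; 267/1000+7/20→617/1000; 383/1000+617/1000→1. L = 1287/500 ≈ 2.5740.
Efficiency = H/L = 2.5117/2.5740 = 97.6%.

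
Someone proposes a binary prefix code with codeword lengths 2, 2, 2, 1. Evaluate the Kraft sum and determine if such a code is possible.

With common denominator 2^2 = 4: Σ 2^(−ℓᵢ) = 1/4 + 1/4 + 1/4 + 2/4 = 5/4 = 1.25.
Kraft's inequality requires Σ ≤ 1; here Σ = 1.25 > 1, so no such prefix code exists.

1.25; no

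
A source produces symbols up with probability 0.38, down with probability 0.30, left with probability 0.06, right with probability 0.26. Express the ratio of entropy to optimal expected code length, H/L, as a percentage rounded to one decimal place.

Entropy H = −Σ p log₂ p ≈ 1.8004 bits.
Huffman merges: 3/50+13/50→8/25; 3/10+8/25→31/50; 19/50+31/50→1. L = 97/50 ≈ 1.9400.
Efficiency = H/L = 1.8004/1.9400 = 92.8%.

92.8%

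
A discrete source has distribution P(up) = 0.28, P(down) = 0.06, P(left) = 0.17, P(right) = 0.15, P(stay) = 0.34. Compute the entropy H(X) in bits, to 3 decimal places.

H = −Σ pᵢ log₂ pᵢ.
−0.28·log₂(0.28) = 0.5142
−0.06·log₂(0.06) = 0.2435
−0.17·log₂(0.17) = 0.4346
−0.15·log₂(0.15) = 0.4105
−0.34·log₂(0.34) = 0.5292
Sum ≈ 2.1321 → 2.132 bits.

2.132 bits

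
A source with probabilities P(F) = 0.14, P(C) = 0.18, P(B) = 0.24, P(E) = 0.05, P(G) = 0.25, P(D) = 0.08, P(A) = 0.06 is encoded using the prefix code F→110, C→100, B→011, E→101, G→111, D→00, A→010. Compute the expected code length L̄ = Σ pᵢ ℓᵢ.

L̄ = Σ pᵢ·ℓᵢ = 0.14·3 + 0.18·3 + 0.24·3 + 0.05·3 + 0.25·3 + 0.08·2 + 0.06·3 = 2.92 bits/symbol.

2.92 bits/symbol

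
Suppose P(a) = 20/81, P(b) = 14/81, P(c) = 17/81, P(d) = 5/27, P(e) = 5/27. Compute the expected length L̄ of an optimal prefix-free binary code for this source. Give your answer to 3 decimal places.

2.358 bits/symbol

Repeatedly combine the two least-probable nodes; the expected code length is the sum of the merged weights.
merge 14/81 + 5/27 → 29/81
merge 5/27 + 17/81 → 32/81
merge 20/81 + 29/81 → 49/81
merge 32/81 + 49/81 → 1
L = 29/81 + 32/81 + 49/81 + 1 = 191/81 ≈ 2.358 bits/symbol.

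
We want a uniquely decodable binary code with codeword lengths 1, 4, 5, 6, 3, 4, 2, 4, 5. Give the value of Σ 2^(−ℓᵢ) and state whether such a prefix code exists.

With common denominator 2^6 = 64: Σ 2^(−ℓᵢ) = 32/64 + 4/64 + 2/64 + 1/64 + 8/64 + 4/64 + 16/64 + 4/64 + 2/64 = 73/64 = 1.140625.
Kraft's inequality requires Σ ≤ 1; here Σ = 1.140625 > 1, so no such prefix code exists.

1.140625; no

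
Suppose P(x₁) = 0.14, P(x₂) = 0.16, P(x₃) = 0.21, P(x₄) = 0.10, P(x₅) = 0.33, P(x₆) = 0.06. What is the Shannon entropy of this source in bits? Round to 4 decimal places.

H = −Σ pᵢ log₂ pᵢ.
−0.14·log₂(0.14) = 0.3971
−0.16·log₂(0.16) = 0.4230
−0.21·log₂(0.21) = 0.4728
−0.10·log₂(0.10) = 0.3322
−0.33·log₂(0.33) = 0.5278
−0.06·log₂(0.06) = 0.2435
Sum ≈ 2.3965 → 2.3965 bits.

2.3965 bits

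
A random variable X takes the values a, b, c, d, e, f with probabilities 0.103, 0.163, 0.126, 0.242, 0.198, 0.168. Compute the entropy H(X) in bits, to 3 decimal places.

H = −Σ pᵢ log₂ pᵢ.
−0.103·log₂(0.103) = 0.3378
−0.163·log₂(0.163) = 0.4266
−0.126·log₂(0.126) = 0.3766
−0.242·log₂(0.242) = 0.4954
−0.198·log₂(0.198) = 0.4626
−0.168·log₂(0.168) = 0.4323
Sum ≈ 2.5312 → 2.531 bits.

2.531 bits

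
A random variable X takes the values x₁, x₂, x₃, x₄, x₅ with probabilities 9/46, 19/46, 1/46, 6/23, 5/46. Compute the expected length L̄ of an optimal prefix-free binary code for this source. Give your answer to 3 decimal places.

2.043 bits/symbol

Repeatedly combine the two least-probable nodes; the expected code length is the sum of the merged weights.
merge 1/46 + 5/46 → 3/23
merge 3/23 + 9/46 → 15/46
merge 6/23 + 15/46 → 27/46
merge 19/46 + 27/46 → 1
L = 3/23 + 15/46 + 27/46 + 1 = 47/23 ≈ 2.043 bits/symbol.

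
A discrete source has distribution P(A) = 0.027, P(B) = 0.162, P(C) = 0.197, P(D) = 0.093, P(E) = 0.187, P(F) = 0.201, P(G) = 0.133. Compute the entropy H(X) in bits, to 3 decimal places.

H = −Σ pᵢ log₂ pᵢ.
−0.027·log₂(0.027) = 0.1407
−0.162·log₂(0.162) = 0.4254
−0.197·log₂(0.197) = 0.4617
−0.093·log₂(0.093) = 0.3187
−0.187·log₂(0.187) = 0.4523
−0.201·log₂(0.201) = 0.4653
−0.133·log₂(0.133) = 0.3871
Sum ≈ 2.6512 → 2.651 bits.

2.651 bits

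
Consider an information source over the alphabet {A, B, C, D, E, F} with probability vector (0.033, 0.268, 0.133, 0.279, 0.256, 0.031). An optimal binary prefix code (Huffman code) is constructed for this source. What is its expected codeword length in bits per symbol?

Repeatedly combine the two least-probable nodes; the expected code length is the sum of the merged weights.
merge 31/1000 + 33/1000 → 8/125
merge 8/125 + 133/1000 → 197/1000
merge 197/1000 + 32/125 → 453/1000
merge 67/250 + 279/1000 → 547/1000
merge 453/1000 + 547/1000 → 1
L = 8/125 + 197/1000 + 453/1000 + 547/1000 + 1 = 2261/1000 = 2.261 bits/symbol.

2.261 bits/symbol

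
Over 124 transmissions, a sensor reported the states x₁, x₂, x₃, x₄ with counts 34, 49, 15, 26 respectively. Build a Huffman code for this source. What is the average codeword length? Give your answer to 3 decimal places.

Probabilities are the counts divided by 124.
Repeatedly combine the two least-probable nodes; the expected code length is the sum of the merged weights.
merge 15/124 + 13/62 → 41/124
merge 17/62 + 41/124 → 75/124
merge 49/124 + 75/124 → 1
L = 41/124 + 75/124 + 1 = 60/31 ≈ 1.935 bits/symbol.

1.935 bits/symbol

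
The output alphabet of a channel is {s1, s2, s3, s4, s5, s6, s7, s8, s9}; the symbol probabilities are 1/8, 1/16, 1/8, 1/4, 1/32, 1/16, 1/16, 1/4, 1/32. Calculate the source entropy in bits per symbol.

2.8125 bits

Each probability is a power of 1/2, so log₂(1/p) is an integer.
H = Σ p·log₂(1/p) = 1/8·3 + 1/16·4 + 1/8·3 + 1/4·2 + 1/32·5 + 1/16·4 + 1/16·4 + 1/4·2 + 1/32·5 = 2.8125 bits.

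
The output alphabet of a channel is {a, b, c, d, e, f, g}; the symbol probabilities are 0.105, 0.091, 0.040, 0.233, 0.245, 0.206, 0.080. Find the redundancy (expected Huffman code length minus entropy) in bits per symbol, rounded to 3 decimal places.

Entropy H = −Σ p log₂ p ≈ 2.5897 bits.
Huffman merges: 1/25+2/25→3/25; 91/1000+21/200→49/250; 3/25+49/250→79/250; 103/500+233/1000→439/1000; 49/200+79/250→561/1000; 439/1000+561/1000→1. L = 329/125 ≈ 2.6320.
L − H = 2.6320 − 2.5897 = 0.042 bits.

0.042 bits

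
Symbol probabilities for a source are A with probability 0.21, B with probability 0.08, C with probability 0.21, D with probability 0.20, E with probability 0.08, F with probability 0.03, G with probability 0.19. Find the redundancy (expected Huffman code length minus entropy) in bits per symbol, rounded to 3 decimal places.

0.080 bits

Entropy H = −Σ p log₂ p ≈ 2.6000 bits.
Huffman merges: 3/100+2/25→11/100; 2/25+11/100→19/100; 19/100+19/100→19/50; 1/5+21/100→41/100; 21/100+19/50→59/100; 41/100+59/100→1. L = 67/25 ≈ 2.6800.
L − H = 2.6800 − 2.6000 = 0.080 bits.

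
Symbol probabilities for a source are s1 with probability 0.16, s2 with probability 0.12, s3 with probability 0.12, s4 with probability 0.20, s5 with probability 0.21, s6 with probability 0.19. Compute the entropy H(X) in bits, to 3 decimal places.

2.550 bits

H = −Σ pᵢ log₂ pᵢ.
−0.16·log₂(0.16) = 0.4230
−0.12·log₂(0.12) = 0.3671
−0.12·log₂(0.12) = 0.3671
−0.20·log₂(0.20) = 0.4644
−0.21·log₂(0.21) = 0.4728
−0.19·log₂(0.19) = 0.4552
Sum ≈ 2.5496 → 2.550 bits.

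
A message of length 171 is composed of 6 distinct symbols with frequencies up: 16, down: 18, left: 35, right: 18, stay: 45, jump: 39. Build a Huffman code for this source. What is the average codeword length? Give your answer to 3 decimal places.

2.503 bits/symbol

Probabilities are the counts divided by 171.
Repeatedly combine the two least-probable nodes; the expected code length is the sum of the merged weights.
merge 16/171 + 2/19 → 34/171
merge 2/19 + 34/171 → 52/171
merge 35/171 + 13/57 → 74/171
merge 5/19 + 52/171 → 97/171
merge 74/171 + 97/171 → 1
L = 34/171 + 52/171 + 74/171 + 97/171 + 1 = 428/171 ≈ 2.503 bits/symbol.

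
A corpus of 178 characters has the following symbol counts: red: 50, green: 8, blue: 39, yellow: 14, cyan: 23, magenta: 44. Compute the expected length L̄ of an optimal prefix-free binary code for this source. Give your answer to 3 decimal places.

Probabilities are the counts divided by 178.
Repeatedly combine the two least-probable nodes; the expected code length is the sum of the merged weights.
merge 4/89 + 7/89 → 11/89
merge 11/89 + 23/178 → 45/178
merge 39/178 + 22/89 → 83/178
merge 45/178 + 25/89 → 95/178
merge 83/178 + 95/178 → 1
L = 11/89 + 45/178 + 83/178 + 95/178 + 1 = 423/178 ≈ 2.376 bits/symbol.

2.376 bits/symbol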